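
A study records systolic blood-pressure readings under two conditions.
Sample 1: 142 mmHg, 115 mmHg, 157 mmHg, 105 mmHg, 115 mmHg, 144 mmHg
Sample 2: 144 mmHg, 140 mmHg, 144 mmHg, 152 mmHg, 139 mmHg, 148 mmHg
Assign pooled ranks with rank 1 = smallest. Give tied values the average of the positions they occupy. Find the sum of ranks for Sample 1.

Sorted (ascending): 105, 115, 115, 139, 140, 142, 144, 144, 144, 148, 152, 157
The 2 values of 115 occupy positions 2–3 → average rank (2+3)/2 = 2.5.
The 3 values of 144 occupy positions 7–9 → average rank 8.
Sample 1 values → pooled ranks: 142→6, 115→2.5, 157→12, 105→1, 115→2.5, 144→8
Rank sum = 6 + 2.5 + 12 + 1 + 2.5 + 8 = 32

32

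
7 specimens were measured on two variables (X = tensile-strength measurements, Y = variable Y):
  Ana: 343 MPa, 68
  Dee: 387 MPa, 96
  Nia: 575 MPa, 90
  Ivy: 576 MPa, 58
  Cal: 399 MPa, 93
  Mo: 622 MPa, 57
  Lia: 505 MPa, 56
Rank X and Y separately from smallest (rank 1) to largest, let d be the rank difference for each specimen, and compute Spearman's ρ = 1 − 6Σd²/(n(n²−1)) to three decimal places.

Ranks of variable 1: 1, 2, 5, 6, 3, 7, 4
Ranks of variable 2: 4, 7, 5, 3, 6, 2, 1
d = r₁ − r₂: -3, -5, 0, 3, -3, 5, 3
d²: 9, 25, 0, 9, 9, 25, 9; Σd² = 86
ρ = 1 − 6·86/(7·48) = 1 − 516/336 = -0.536

-0.536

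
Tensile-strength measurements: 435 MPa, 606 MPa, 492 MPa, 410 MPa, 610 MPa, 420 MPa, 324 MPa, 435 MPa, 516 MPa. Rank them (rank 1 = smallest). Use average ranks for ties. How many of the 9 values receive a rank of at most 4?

Sorted (ascending): 324, 410, 420, 435, 435, 492, 516, 606, 610
The 2 values of 435 occupy positions 4–5 → average rank (4+5)/2 = 4.5.
Ranks ≤ 4: {1, 2, 3} → 3 values.

3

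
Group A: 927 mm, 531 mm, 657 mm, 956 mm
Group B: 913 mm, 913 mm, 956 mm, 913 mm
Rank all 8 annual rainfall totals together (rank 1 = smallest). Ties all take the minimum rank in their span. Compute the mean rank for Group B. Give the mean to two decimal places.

4.00

Sorted (ascending): 531, 657, 913, 913, 913, 927, 956, 956
The 3 values of 913 occupy positions 3–5 → each gets rank 3.
The 2 values of 956 occupy positions 7–8 → each gets rank 7.
Group B values → pooled ranks: 913→3, 913→3, 956→7, 913→3
Mean rank = (3 + 3 + 7 + 3) / 4 = 4.00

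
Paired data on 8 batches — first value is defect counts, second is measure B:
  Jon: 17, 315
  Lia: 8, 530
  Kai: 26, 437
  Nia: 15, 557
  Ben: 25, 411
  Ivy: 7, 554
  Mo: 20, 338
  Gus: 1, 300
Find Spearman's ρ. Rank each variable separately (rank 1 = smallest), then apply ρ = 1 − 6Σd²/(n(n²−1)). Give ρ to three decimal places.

-0.024

Ranks of variable 1: 5, 3, 8, 4, 7, 2, 6, 1
Ranks of variable 2: 2, 6, 5, 8, 4, 7, 3, 1
d = r₁ − r₂: 3, -3, 3, -4, 3, -5, 3, 0
d²: 9, 9, 9, 16, 9, 25, 9, 0; Σd² = 86
ρ = 1 − 6·86/(8·63) = 1 − 516/504 = -0.024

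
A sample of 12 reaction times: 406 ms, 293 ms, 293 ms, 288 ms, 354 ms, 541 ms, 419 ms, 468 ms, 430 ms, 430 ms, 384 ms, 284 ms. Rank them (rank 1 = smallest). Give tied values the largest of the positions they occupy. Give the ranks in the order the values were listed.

7, 4, 4, 2, 5, 12, 8, 11, 10, 10, 6, 1

Sorted (ascending): 284, 288, 293, 293, 354, 384, 406, 419, 430, 430, 468, 541
The 2 values of 293 occupy positions 3–4 → each gets rank 4.
The 2 values of 430 occupy positions 9–10 → each gets rank 10.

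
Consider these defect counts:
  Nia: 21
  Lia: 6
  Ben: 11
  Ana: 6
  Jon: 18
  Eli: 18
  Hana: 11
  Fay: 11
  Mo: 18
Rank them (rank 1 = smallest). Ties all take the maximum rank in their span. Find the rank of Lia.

Sorted (ascending): 6, 6, 11, 11, 11, 18, 18, 18, 21
The 2 values of 6 occupy positions 1–2 → each gets rank 2.
The 3 values of 11 occupy positions 3–5 → each gets rank 5.
The 3 values of 18 occupy positions 6–8 → each gets rank 8.
Lia has value 6 → rank 2.

2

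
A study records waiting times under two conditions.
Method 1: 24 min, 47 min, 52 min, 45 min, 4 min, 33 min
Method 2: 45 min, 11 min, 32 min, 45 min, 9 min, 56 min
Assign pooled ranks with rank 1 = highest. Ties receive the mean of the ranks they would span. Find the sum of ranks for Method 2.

40

Sorted (descending): 56, 52, 47, 45, 45, 45, 33, 32, 24, 11, 9, 4
The 3 values of 45 occupy positions 4–6 → average rank 5.
Method 2 values → pooled ranks: 45→5, 11→10, 32→8, 45→5, 9→11, 56→1
Rank sum = 5 + 10 + 8 + 5 + 11 + 1 = 40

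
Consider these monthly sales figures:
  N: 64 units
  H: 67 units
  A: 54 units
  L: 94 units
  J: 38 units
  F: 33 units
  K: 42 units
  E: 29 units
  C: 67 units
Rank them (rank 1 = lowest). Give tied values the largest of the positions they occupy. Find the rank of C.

8

Sorted (ascending): 29, 33, 38, 42, 54, 64, 67, 67, 94
The 2 values of 67 occupy positions 7–8 → each gets rank 8.
C has value 67 units → rank 8.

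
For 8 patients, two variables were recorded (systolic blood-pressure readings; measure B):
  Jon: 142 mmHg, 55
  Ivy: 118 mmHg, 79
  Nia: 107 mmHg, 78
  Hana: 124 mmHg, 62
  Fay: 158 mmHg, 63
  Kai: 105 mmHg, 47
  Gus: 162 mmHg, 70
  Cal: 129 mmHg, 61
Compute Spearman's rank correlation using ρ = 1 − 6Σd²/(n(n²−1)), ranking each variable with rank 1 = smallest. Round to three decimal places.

Ranks of variable 1: 6, 3, 2, 4, 7, 1, 8, 5
Ranks of variable 2: 2, 8, 7, 4, 5, 1, 6, 3
d = r₁ − r₂: 4, -5, -5, 0, 2, 0, 2, 2
d²: 16, 25, 25, 0, 4, 0, 4, 4; Σd² = 78
ρ = 1 − 6·78/(8·63) = 1 − 468/504 = 0.071

0.071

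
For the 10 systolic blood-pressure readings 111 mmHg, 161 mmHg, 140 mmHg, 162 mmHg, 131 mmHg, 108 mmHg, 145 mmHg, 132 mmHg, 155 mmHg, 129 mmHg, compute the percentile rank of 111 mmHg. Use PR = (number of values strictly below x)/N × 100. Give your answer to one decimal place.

N = 10.
Strictly below 111: 1. Equal to 111: 1.
PR = 1/10 × 100 = 10.0

10.0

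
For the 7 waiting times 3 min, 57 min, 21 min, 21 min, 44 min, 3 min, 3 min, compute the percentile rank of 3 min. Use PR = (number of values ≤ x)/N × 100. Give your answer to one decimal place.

N = 7.
Strictly below 3: 0. Equal to 3: 3.
PR = 3/7 × 100 = 42.9

42.9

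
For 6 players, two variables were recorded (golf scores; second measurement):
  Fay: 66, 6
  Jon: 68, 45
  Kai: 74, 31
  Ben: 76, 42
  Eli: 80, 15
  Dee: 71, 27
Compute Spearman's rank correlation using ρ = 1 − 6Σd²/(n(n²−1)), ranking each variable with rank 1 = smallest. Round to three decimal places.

Ranks of variable 1: 1, 2, 4, 5, 6, 3
Ranks of variable 2: 1, 6, 4, 5, 2, 3
d = r₁ − r₂: 0, -4, 0, 0, 4, 0
d²: 0, 16, 0, 0, 16, 0; Σd² = 32
ρ = 1 − 6·32/(6·35) = 1 − 192/210 = 0.086

0.086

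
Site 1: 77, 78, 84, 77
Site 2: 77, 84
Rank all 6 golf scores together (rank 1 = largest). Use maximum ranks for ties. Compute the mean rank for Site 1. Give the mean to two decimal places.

Sorted (descending): 84, 84, 78, 77, 77, 77
The 2 values of 84 occupy positions 1–2 → each gets rank 2.
The 3 values of 77 occupy positions 4–6 → each gets rank 6.
Site 1 values → pooled ranks: 77→6, 78→3, 84→2, 77→6
Mean rank = (6 + 3 + 2 + 6) / 4 = 4.25

4.25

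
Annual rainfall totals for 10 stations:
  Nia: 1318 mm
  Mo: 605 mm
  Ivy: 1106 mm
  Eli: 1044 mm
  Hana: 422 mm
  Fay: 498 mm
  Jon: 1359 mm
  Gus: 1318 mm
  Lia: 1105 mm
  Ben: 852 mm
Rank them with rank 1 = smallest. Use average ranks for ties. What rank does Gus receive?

Sorted (ascending): 422, 498, 605, 852, 1044, 1105, 1106, 1318, 1318, 1359
The 2 values of 1318 occupy positions 8–9 → average rank (8+9)/2 = 8.5.
Gus has value 1318 mm → rank 8.5.

8.5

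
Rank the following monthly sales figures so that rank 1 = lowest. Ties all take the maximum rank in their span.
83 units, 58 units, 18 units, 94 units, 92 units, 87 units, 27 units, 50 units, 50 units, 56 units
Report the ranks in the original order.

7, 6, 1, 10, 9, 8, 2, 4, 4, 5

Sorted (ascending): 18, 27, 50, 50, 56, 58, 83, 87, 92, 94
The 2 values of 50 occupy positions 3–4 → each gets rank 4.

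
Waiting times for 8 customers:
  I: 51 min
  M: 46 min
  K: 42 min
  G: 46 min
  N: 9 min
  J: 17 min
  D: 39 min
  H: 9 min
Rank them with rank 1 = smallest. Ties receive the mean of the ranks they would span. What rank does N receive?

1.5

Sorted (ascending): 9, 9, 17, 39, 42, 46, 46, 51
The 2 values of 9 occupy positions 1–2 → average rank (1+2)/2 = 1.5.
The 2 values of 46 occupy positions 6–7 → average rank (6+7)/2 = 6.5.
N has value 9 min → rank 1.5.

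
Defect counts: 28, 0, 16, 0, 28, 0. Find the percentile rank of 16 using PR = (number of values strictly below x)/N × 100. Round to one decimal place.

50.0

N = 6.
Strictly below 16: 3. Equal to 16: 1.
PR = 3/6 × 100 = 50.0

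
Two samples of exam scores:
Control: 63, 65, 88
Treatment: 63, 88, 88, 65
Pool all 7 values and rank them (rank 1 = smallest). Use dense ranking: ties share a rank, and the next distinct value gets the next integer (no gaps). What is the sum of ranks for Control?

Sorted (ascending): 63, 63, 65, 65, 88, 88, 88
The 2 values of 63 share dense rank 1.
The 2 values of 65 share dense rank 2.
The 3 values of 88 share dense rank 3.
Control values → pooled ranks: 63→1, 65→2, 88→3
Rank sum = 1 + 2 + 3 = 6

6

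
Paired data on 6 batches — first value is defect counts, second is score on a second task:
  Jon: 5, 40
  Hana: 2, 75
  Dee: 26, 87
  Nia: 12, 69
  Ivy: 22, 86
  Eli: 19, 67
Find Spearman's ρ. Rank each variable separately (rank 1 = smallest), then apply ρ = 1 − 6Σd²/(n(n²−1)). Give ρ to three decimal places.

Ranks of variable 1: 2, 1, 6, 3, 5, 4
Ranks of variable 2: 1, 4, 6, 3, 5, 2
d = r₁ − r₂: 1, -3, 0, 0, 0, 2
d²: 1, 9, 0, 0, 0, 4; Σd² = 14
ρ = 1 − 6·14/(6·35) = 1 − 84/210 = 0.600

0.600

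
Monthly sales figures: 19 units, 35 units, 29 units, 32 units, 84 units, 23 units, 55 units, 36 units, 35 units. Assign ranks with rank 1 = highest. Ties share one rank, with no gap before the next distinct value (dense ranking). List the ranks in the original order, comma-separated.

Sorted (descending): 84, 55, 36, 35, 35, 32, 29, 23, 19
The 2 values of 35 share dense rank 4.
Remaining distinct values take the next consecutive integers.

8, 4, 6, 5, 1, 7, 2, 3, 4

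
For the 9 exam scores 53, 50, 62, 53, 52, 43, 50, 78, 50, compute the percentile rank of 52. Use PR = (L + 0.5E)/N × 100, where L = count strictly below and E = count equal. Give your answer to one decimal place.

N = 9.
Strictly below 52: 4. Equal to 52: 1.
PR = (4 + 0.5·1)/9 × 100 = 50.0

50.0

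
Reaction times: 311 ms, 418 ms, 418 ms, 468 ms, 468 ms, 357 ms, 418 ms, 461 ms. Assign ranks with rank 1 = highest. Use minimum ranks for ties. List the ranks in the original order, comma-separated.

8, 4, 4, 1, 1, 7, 4, 3

Sorted (descending): 468, 468, 461, 418, 418, 418, 357, 311
The 2 values of 468 occupy positions 1–2 → each gets rank 1.
The 3 values of 418 occupy positions 4–6 → each gets rank 4.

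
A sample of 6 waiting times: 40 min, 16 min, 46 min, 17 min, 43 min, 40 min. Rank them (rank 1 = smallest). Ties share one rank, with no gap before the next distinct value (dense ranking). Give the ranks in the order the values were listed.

3, 1, 5, 2, 4, 3

Sorted (ascending): 16, 17, 40, 40, 43, 46
The 2 values of 40 share dense rank 3.
Remaining distinct values take the next consecutive integers.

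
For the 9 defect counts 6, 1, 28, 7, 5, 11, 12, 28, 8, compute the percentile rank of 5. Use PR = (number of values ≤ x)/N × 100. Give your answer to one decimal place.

22.2

N = 9.
Strictly below 5: 1. Equal to 5: 1.
PR = 2/9 × 100 = 22.2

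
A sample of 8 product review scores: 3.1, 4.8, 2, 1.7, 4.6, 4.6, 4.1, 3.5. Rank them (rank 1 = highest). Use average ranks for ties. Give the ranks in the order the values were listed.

Sorted (descending): 4.8, 4.6, 4.6, 4.1, 3.5, 3.1, 2, 1.7
The 2 values of 4.6 occupy positions 2–3 → average rank (2+3)/2 = 2.5.

6, 1, 7, 8, 2.5, 2.5, 4, 5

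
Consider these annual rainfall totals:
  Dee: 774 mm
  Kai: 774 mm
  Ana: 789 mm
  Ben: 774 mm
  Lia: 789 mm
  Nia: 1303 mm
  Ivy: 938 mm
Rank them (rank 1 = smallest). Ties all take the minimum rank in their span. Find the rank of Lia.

4

Sorted (ascending): 774, 774, 774, 789, 789, 938, 1303
The 3 values of 774 occupy positions 1–3 → each gets rank 1.
The 2 values of 789 occupy positions 4–5 → each gets rank 4.
Lia has value 789 mm → rank 4.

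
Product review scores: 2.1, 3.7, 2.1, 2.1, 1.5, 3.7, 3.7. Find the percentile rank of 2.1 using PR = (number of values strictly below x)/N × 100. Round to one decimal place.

N = 7.
Strictly below 2.1: 1. Equal to 2.1: 3.
PR = 1/7 × 100 = 14.3

14.3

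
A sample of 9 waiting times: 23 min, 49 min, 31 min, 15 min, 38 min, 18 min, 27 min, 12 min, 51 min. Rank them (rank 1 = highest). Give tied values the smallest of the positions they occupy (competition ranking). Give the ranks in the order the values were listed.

Sorted (descending): 51, 49, 38, 31, 27, 23, 18, 15, 12
No ties — each value takes its position as its rank.

6, 2, 4, 8, 3, 7, 5, 9, 1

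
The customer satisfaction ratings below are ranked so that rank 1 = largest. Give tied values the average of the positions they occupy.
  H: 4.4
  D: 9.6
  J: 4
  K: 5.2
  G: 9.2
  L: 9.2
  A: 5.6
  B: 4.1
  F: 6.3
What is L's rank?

Sorted (descending): 9.6, 9.2, 9.2, 6.3, 5.6, 5.2, 4.4, 4.1, 4
The 2 values of 9.2 occupy positions 2–3 → average rank (2+3)/2 = 2.5.
L has value 9.2 → rank 2.5.

2.5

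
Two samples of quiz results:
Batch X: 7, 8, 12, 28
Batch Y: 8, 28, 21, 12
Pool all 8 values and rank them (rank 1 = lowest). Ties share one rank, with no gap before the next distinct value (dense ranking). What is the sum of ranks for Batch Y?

Sorted (ascending): 7, 8, 8, 12, 12, 21, 28, 28
The 2 values of 8 share dense rank 2.
The 2 values of 12 share dense rank 3.
The 2 values of 28 share dense rank 5.
Remaining distinct values take the next consecutive integers.
Batch Y values → pooled ranks: 8→2, 28→5, 21→4, 12→3
Rank sum = 2 + 5 + 4 + 3 = 14

14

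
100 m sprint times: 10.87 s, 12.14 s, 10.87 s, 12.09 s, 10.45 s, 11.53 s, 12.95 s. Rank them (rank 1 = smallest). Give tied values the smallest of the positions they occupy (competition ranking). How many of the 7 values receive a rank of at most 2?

Sorted (ascending): 10.45, 10.87, 10.87, 11.53, 12.09, 12.14, 12.95
The 2 values of 10.87 occupy positions 2–3 → each gets rank 2.
Ranks ≤ 2: {1, 2, 2} → 3 values.

3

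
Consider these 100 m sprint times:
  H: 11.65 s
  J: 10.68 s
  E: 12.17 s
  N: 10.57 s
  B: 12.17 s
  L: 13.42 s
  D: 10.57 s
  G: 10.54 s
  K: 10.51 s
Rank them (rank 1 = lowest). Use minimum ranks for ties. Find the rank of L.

9

Sorted (ascending): 10.51, 10.54, 10.57, 10.57, 10.68, 11.65, 12.17, 12.17, 13.42
The 2 values of 10.57 occupy positions 3–4 → each gets rank 3.
The 2 values of 12.17 occupy positions 7–8 → each gets rank 7.
L has value 13.42 s → rank 9.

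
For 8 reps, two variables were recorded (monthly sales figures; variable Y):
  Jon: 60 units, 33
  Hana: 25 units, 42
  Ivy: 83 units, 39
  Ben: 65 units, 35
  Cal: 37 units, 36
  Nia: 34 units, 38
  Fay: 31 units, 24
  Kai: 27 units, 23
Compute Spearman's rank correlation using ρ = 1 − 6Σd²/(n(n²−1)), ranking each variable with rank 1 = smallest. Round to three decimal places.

Ranks of variable 1: 6, 1, 8, 7, 5, 4, 3, 2
Ranks of variable 2: 3, 8, 7, 4, 5, 6, 2, 1
d = r₁ − r₂: 3, -7, 1, 3, 0, -2, 1, 1
d²: 9, 49, 1, 9, 0, 4, 1, 1; Σd² = 74
ρ = 1 − 6·74/(8·63) = 1 − 444/504 = 0.119

0.119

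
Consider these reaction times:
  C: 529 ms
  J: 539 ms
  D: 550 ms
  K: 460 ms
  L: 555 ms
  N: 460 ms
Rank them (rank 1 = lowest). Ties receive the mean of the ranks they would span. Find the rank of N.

Sorted (ascending): 460, 460, 529, 539, 550, 555
The 2 values of 460 occupy positions 1–2 → average rank (1+2)/2 = 1.5.
N has value 460 ms → rank 1.5.

1.5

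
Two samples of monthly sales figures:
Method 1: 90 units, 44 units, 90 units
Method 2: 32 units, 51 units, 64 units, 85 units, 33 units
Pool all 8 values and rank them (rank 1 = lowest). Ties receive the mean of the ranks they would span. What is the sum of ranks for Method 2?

18

Sorted (ascending): 32, 33, 44, 51, 64, 85, 90, 90
The 2 values of 90 occupy positions 7–8 → average rank (7+8)/2 = 7.5.
Method 2 values → pooled ranks: 32→1, 51→4, 64→5, 85→6, 33→2
Rank sum = 1 + 4 + 5 + 6 + 2 = 18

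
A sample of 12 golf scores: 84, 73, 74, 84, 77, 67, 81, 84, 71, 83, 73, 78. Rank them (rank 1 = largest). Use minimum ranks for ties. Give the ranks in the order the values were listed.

Sorted (descending): 84, 84, 84, 83, 81, 78, 77, 74, 73, 73, 71, 67
The 3 values of 84 occupy positions 1–3 → each gets rank 1.
The 2 values of 73 occupy positions 9–10 → each gets rank 9.

1, 9, 8, 1, 7, 12, 5, 1, 11, 4, 9, 6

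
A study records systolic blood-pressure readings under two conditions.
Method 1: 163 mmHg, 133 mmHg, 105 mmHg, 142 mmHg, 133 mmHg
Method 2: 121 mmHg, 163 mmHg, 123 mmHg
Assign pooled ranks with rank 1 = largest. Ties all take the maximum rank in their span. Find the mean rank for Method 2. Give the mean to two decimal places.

5.00

Sorted (descending): 163, 163, 142, 133, 133, 123, 121, 105
The 2 values of 163 occupy positions 1–2 → each gets rank 2.
The 2 values of 133 occupy positions 4–5 → each gets rank 5.
Method 2 values → pooled ranks: 121→7, 163→2, 123→6
Mean rank = (7 + 2 + 6) / 3 = 5.00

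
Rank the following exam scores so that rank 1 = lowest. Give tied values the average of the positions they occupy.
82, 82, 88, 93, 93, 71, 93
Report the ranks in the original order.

2.5, 2.5, 4, 6, 6, 1, 6

Sorted (ascending): 71, 82, 82, 88, 93, 93, 93
The 2 values of 82 occupy positions 2–3 → average rank (2+3)/2 = 2.5.
The 3 values of 93 occupy positions 5–7 → average rank 6.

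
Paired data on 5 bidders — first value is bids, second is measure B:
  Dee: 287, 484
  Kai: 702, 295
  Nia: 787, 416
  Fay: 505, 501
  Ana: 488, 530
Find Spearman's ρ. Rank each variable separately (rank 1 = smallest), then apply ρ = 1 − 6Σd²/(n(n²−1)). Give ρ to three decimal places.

-0.600

Ranks of variable 1: 1, 4, 5, 3, 2
Ranks of variable 2: 3, 1, 2, 4, 5
d = r₁ − r₂: -2, 3, 3, -1, -3
d²: 4, 9, 9, 1, 9; Σd² = 32
ρ = 1 − 6·32/(5·24) = 1 − 192/120 = -0.600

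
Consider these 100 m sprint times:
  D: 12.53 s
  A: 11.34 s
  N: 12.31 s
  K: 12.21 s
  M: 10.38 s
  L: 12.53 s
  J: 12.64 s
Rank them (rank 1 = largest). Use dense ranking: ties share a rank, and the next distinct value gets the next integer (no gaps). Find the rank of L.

Sorted (descending): 12.64, 12.53, 12.53, 12.31, 12.21, 11.34, 10.38
The 2 values of 12.53 share dense rank 2.
Remaining distinct values take the next consecutive integers.
L has value 12.53 s → rank 2.

2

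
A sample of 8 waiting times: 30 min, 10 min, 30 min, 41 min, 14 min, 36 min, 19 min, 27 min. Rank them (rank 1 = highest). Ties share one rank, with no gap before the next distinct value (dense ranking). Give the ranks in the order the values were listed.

3, 7, 3, 1, 6, 2, 5, 4

Sorted (descending): 41, 36, 30, 30, 27, 19, 14, 10
The 2 values of 30 share dense rank 3.
Remaining distinct values take the next consecutive integers.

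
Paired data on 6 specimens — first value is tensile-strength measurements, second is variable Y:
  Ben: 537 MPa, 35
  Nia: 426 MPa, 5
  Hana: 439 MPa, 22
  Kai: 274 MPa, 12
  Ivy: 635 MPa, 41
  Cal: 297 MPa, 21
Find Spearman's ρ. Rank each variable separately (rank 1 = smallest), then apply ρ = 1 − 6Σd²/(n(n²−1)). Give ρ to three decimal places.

Ranks of variable 1: 5, 3, 4, 1, 6, 2
Ranks of variable 2: 5, 1, 4, 2, 6, 3
d = r₁ − r₂: 0, 2, 0, -1, 0, -1
d²: 0, 4, 0, 1, 0, 1; Σd² = 6
ρ = 1 − 6·6/(6·35) = 1 − 36/210 = 0.829

0.829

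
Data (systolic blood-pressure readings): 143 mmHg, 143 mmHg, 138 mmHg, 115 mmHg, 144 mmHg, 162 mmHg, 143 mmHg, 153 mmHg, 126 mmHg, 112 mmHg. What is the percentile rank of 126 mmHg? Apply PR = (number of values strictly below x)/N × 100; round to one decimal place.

N = 10.
Strictly below 126: 2. Equal to 126: 1.
PR = 2/10 × 100 = 20.0

20.0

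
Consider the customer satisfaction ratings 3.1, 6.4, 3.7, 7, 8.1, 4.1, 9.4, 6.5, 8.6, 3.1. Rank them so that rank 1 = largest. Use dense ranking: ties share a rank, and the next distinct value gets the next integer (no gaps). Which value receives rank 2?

8.6

Sorted (descending): 9.4, 8.6, 8.1, 7, 6.5, 6.4, 4.1, 3.7, 3.1, 3.1
The 2 values of 3.1 share dense rank 9.
Remaining distinct values take the next consecutive integers.
Rank 2 → value 8.6.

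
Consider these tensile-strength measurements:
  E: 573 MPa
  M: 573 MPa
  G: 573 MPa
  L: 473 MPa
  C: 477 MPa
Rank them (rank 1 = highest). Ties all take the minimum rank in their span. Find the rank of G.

1

Sorted (descending): 573, 573, 573, 477, 473
The 3 values of 573 occupy positions 1–3 → each gets rank 1.
G has value 573 MPa → rank 1.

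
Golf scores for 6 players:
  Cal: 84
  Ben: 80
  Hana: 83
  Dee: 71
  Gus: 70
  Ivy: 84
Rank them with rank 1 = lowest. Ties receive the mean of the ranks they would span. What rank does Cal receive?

Sorted (ascending): 70, 71, 80, 83, 84, 84
The 2 values of 84 occupy positions 5–6 → average rank (5+6)/2 = 5.5.
Cal has value 84 → rank 5.5.

5.5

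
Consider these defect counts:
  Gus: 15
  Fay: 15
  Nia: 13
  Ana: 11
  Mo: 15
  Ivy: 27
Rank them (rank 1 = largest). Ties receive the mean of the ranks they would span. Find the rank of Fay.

3

Sorted (descending): 27, 15, 15, 15, 13, 11
The 3 values of 15 occupy positions 2–4 → average rank 3.
Fay has value 15 → rank 3.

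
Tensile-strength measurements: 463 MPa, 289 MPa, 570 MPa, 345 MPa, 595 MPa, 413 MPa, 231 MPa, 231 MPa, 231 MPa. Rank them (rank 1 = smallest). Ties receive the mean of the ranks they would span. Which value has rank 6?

Sorted (ascending): 231, 231, 231, 289, 345, 413, 463, 570, 595
The 3 values of 231 occupy positions 1–3 → average rank 2.
Rank 6 → value 413.

413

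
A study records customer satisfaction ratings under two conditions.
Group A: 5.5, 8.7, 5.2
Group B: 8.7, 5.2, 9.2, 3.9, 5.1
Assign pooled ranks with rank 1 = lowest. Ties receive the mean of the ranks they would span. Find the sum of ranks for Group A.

15

Sorted (ascending): 3.9, 5.1, 5.2, 5.2, 5.5, 8.7, 8.7, 9.2
The 2 values of 5.2 occupy positions 3–4 → average rank (3+4)/2 = 3.5.
The 2 values of 8.7 occupy positions 6–7 → average rank (6+7)/2 = 6.5.
Group A values → pooled ranks: 5.5→5, 8.7→6.5, 5.2→3.5
Rank sum = 5 + 6.5 + 3.5 = 15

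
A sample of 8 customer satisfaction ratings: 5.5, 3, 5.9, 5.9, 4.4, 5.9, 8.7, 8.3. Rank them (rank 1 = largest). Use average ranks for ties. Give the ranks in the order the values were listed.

Sorted (descending): 8.7, 8.3, 5.9, 5.9, 5.9, 5.5, 4.4, 3
The 3 values of 5.9 occupy positions 3–5 → average rank 4.

6, 8, 4, 4, 7, 4, 1, 2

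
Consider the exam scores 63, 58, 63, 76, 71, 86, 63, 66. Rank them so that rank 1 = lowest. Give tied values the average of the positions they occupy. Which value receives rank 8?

86

Sorted (ascending): 58, 63, 63, 63, 66, 71, 76, 86
The 3 values of 63 occupy positions 2–4 → average rank 3.
Rank 8 → value 86.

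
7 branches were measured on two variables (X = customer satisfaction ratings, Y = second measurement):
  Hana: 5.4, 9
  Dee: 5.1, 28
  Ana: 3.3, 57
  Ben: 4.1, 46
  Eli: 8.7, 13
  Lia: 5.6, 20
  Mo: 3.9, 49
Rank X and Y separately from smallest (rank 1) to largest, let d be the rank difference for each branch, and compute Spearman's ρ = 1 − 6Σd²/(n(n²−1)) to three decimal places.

-0.893

Ranks of variable 1: 5, 4, 1, 3, 7, 6, 2
Ranks of variable 2: 1, 4, 7, 5, 2, 3, 6
d = r₁ − r₂: 4, 0, -6, -2, 5, 3, -4
d²: 16, 0, 36, 4, 25, 9, 16; Σd² = 106
ρ = 1 − 6·106/(7·48) = 1 − 636/336 = -0.893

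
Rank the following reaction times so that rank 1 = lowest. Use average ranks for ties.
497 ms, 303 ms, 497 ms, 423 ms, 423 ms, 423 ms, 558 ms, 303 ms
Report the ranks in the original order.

Sorted (ascending): 303, 303, 423, 423, 423, 497, 497, 558
The 2 values of 303 occupy positions 1–2 → average rank (1+2)/2 = 1.5.
The 3 values of 423 occupy positions 3–5 → average rank 4.
The 2 values of 497 occupy positions 6–7 → average rank (6+7)/2 = 6.5.

6.5, 1.5, 6.5, 4, 4, 4, 8, 1.5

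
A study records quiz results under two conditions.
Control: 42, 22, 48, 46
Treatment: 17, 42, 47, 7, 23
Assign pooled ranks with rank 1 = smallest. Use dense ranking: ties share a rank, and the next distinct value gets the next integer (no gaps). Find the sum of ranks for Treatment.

19

Sorted (ascending): 7, 17, 22, 23, 42, 42, 46, 47, 48
The 2 values of 42 share dense rank 5.
Remaining distinct values take the next consecutive integers.
Treatment values → pooled ranks: 17→2, 42→5, 47→7, 7→1, 23→4
Rank sum = 2 + 5 + 7 + 1 + 4 = 19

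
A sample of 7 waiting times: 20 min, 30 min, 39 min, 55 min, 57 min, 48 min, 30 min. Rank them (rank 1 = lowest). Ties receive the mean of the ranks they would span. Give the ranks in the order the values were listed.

1, 2.5, 4, 6, 7, 5, 2.5

Sorted (ascending): 20, 30, 30, 39, 48, 55, 57
The 2 values of 30 occupy positions 2–3 → average rank (2+3)/2 = 2.5.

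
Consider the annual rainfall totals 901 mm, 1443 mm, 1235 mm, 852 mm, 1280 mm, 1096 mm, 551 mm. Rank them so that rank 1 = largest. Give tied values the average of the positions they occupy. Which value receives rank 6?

Sorted (descending): 1443, 1280, 1235, 1096, 901, 852, 551
No ties — each value takes its position as its rank.
Rank 6 → value 852.

852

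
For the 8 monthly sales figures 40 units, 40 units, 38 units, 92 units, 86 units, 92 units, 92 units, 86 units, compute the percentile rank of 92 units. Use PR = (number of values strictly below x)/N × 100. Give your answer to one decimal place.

62.5

N = 8.
Strictly below 92: 5. Equal to 92: 3.
PR = 5/8 × 100 = 62.5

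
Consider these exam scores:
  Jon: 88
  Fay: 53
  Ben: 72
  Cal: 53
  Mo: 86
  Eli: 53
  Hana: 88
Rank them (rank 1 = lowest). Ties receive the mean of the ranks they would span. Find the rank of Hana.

6.5

Sorted (ascending): 53, 53, 53, 72, 86, 88, 88
The 3 values of 53 occupy positions 1–3 → average rank 2.
The 2 values of 88 occupy positions 6–7 → average rank (6+7)/2 = 6.5.
Hana has value 88 → rank 6.5.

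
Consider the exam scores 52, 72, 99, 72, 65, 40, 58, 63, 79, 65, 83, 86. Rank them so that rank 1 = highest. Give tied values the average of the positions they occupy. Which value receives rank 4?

Sorted (descending): 99, 86, 83, 79, 72, 72, 65, 65, 63, 58, 52, 40
The 2 values of 72 occupy positions 5–6 → average rank (5+6)/2 = 5.5.
The 2 values of 65 occupy positions 7–8 → average rank (7+8)/2 = 7.5.
Rank 4 → value 79.

79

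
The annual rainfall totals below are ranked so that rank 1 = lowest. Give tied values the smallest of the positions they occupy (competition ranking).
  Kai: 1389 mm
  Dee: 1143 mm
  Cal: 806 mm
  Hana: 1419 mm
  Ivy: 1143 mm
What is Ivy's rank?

Sorted (ascending): 806, 1143, 1143, 1389, 1419
The 2 values of 1143 occupy positions 2–3 → each gets rank 2.
Ivy has value 1143 mm → rank 2.

2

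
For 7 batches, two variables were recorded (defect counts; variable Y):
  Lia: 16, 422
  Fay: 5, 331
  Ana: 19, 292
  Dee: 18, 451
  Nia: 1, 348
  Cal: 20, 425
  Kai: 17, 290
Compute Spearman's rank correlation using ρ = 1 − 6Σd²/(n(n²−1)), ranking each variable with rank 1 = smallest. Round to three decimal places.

Ranks of variable 1: 3, 2, 6, 5, 1, 7, 4
Ranks of variable 2: 5, 3, 2, 7, 4, 6, 1
d = r₁ − r₂: -2, -1, 4, -2, -3, 1, 3
d²: 4, 1, 16, 4, 9, 1, 9; Σd² = 44
ρ = 1 − 6·44/(7·48) = 1 − 264/336 = 0.214

0.214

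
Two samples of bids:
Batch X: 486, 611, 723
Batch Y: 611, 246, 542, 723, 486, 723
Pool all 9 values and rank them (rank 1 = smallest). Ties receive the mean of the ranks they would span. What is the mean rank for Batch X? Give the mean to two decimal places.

5.33

Sorted (ascending): 246, 486, 486, 542, 611, 611, 723, 723, 723
The 2 values of 486 occupy positions 2–3 → average rank (2+3)/2 = 2.5.
The 2 values of 611 occupy positions 5–6 → average rank (5+6)/2 = 5.5.
The 3 values of 723 occupy positions 7–9 → average rank 8.
Batch X values → pooled ranks: 486→2.5, 611→5.5, 723→8
Mean rank = (2.5 + 5.5 + 8) / 3 = 5.33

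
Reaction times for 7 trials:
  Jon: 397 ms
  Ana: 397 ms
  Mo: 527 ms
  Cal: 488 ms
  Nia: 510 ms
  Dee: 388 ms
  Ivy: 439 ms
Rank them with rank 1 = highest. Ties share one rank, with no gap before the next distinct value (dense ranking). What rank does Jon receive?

Sorted (descending): 527, 510, 488, 439, 397, 397, 388
The 2 values of 397 share dense rank 5.
Remaining distinct values take the next consecutive integers.
Jon has value 397 ms → rank 5.

5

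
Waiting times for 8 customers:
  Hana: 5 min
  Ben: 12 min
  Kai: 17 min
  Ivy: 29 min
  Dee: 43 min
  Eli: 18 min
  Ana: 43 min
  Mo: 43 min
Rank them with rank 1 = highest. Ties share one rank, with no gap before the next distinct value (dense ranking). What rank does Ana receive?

1

Sorted (descending): 43, 43, 43, 29, 18, 17, 12, 5
The 3 values of 43 share dense rank 1.
Remaining distinct values take the next consecutive integers.
Ana has value 43 min → rank 1.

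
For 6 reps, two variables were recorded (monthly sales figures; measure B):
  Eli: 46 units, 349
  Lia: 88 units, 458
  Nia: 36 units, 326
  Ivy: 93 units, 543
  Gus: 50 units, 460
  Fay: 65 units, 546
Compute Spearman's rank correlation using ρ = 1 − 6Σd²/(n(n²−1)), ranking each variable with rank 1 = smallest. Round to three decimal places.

0.714

Ranks of variable 1: 2, 5, 1, 6, 3, 4
Ranks of variable 2: 2, 3, 1, 5, 4, 6
d = r₁ − r₂: 0, 2, 0, 1, -1, -2
d²: 0, 4, 0, 1, 1, 4; Σd² = 10
ρ = 1 − 6·10/(6·35) = 1 − 60/210 = 0.714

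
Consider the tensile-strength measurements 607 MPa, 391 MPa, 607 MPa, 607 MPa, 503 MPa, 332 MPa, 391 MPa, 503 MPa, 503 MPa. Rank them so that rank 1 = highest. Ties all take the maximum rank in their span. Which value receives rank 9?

332

Sorted (descending): 607, 607, 607, 503, 503, 503, 391, 391, 332
The 3 values of 607 occupy positions 1–3 → each gets rank 3.
The 3 values of 503 occupy positions 4–6 → each gets rank 6.
The 2 values of 391 occupy positions 7–8 → each gets rank 8.
Rank 9 → value 332.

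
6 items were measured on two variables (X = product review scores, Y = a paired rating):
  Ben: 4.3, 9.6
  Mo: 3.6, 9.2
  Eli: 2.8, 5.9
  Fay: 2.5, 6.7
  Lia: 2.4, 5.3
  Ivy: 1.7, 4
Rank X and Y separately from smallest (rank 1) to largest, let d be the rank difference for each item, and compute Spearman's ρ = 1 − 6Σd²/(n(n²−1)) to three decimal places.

Ranks of variable 1: 6, 5, 4, 3, 2, 1
Ranks of variable 2: 6, 5, 3, 4, 2, 1
d = r₁ − r₂: 0, 0, 1, -1, 0, 0
d²: 0, 0, 1, 1, 0, 0; Σd² = 2
ρ = 1 − 6·2/(6·35) = 1 − 12/210 = 0.943

0.943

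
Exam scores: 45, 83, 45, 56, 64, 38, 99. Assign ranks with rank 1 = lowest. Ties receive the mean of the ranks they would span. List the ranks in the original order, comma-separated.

Sorted (ascending): 38, 45, 45, 56, 64, 83, 99
The 2 values of 45 occupy positions 2–3 → average rank (2+3)/2 = 2.5.

2.5, 6, 2.5, 4, 5, 1, 7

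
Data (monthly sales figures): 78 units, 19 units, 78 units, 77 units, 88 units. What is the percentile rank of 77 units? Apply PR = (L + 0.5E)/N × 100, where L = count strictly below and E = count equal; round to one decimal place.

N = 5.
Strictly below 77: 1. Equal to 77: 1.
PR = (1 + 0.5·1)/5 × 100 = 30.0

30.0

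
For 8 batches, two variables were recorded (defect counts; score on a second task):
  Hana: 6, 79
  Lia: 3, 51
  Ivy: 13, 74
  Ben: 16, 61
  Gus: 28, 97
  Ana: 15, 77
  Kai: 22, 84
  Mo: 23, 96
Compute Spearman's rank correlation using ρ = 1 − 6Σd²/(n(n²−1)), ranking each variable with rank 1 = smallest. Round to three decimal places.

Ranks of variable 1: 2, 1, 3, 5, 8, 4, 6, 7
Ranks of variable 2: 5, 1, 3, 2, 8, 4, 6, 7
d = r₁ − r₂: -3, 0, 0, 3, 0, 0, 0, 0
d²: 9, 0, 0, 9, 0, 0, 0, 0; Σd² = 18
ρ = 1 − 6·18/(8·63) = 1 − 108/504 = 0.786

0.786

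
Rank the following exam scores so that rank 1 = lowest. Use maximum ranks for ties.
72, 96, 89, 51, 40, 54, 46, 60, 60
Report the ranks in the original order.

7, 9, 8, 3, 1, 4, 2, 6, 6

Sorted (ascending): 40, 46, 51, 54, 60, 60, 72, 89, 96
The 2 values of 60 occupy positions 5–6 → each gets rank 6.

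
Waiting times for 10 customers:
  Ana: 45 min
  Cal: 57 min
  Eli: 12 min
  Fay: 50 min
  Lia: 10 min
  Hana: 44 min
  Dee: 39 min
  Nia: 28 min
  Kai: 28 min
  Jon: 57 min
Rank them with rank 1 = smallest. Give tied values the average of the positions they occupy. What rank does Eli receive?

2

Sorted (ascending): 10, 12, 28, 28, 39, 44, 45, 50, 57, 57
The 2 values of 28 occupy positions 3–4 → average rank (3+4)/2 = 3.5.
The 2 values of 57 occupy positions 9–10 → average rank (9+10)/2 = 9.5.
Eli has value 12 min → rank 2.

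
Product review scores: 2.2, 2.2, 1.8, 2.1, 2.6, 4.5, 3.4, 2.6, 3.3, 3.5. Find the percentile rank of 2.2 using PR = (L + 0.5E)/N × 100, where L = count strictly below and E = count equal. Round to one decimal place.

30.0

N = 10.
Strictly below 2.2: 2. Equal to 2.2: 2.
PR = (2 + 0.5·2)/10 × 100 = 30.0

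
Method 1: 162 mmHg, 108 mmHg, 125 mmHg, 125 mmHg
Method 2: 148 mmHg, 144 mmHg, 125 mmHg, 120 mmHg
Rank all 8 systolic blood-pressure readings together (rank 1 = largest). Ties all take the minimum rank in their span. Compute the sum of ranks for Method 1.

17

Sorted (descending): 162, 148, 144, 125, 125, 125, 120, 108
The 3 values of 125 occupy positions 4–6 → each gets rank 4.
Method 1 values → pooled ranks: 162→1, 108→8, 125→4, 125→4
Rank sum = 1 + 8 + 4 + 4 = 17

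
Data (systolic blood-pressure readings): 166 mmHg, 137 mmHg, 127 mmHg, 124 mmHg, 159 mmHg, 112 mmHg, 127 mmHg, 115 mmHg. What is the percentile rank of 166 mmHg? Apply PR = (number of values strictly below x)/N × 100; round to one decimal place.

N = 8.
Strictly below 166: 7. Equal to 166: 1.
PR = 7/8 × 100 = 87.5

87.5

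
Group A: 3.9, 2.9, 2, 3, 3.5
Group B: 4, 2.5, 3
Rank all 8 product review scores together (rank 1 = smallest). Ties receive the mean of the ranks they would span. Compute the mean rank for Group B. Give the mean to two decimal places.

4.83

Sorted (ascending): 2, 2.5, 2.9, 3, 3, 3.5, 3.9, 4
The 2 values of 3 occupy positions 4–5 → average rank (4+5)/2 = 4.5.
Group B values → pooled ranks: 4→8, 2.5→2, 3→4.5
Mean rank = (8 + 2 + 4.5) / 3 = 4.83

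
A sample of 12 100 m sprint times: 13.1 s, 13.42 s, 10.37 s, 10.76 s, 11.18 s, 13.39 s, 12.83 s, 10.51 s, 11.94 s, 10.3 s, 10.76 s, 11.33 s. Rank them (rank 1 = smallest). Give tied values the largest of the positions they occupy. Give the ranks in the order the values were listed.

Sorted (ascending): 10.3, 10.37, 10.51, 10.76, 10.76, 11.18, 11.33, 11.94, 12.83, 13.1, 13.39, 13.42
The 2 values of 10.76 occupy positions 4–5 → each gets rank 5.

10, 12, 2, 5, 6, 11, 9, 3, 8, 1, 5, 7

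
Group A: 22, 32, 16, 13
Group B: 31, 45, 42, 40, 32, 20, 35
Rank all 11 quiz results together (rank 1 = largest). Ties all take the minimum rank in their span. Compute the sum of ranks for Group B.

31

Sorted (descending): 45, 42, 40, 35, 32, 32, 31, 22, 20, 16, 13
The 2 values of 32 occupy positions 5–6 → each gets rank 5.
Group B values → pooled ranks: 31→7, 45→1, 42→2, 40→3, 32→5, 20→9, 35→4
Rank sum = 7 + 1 + 2 + 3 + 5 + 9 + 4 = 31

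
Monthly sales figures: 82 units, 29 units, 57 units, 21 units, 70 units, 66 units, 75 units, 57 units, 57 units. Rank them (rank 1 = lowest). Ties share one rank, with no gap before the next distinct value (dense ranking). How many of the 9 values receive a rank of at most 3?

Sorted (ascending): 21, 29, 57, 57, 57, 66, 70, 75, 82
The 3 values of 57 share dense rank 3.
Remaining distinct values take the next consecutive integers.
Ranks ≤ 3: {1, 2, 3, 3, 3} → 5 values.

5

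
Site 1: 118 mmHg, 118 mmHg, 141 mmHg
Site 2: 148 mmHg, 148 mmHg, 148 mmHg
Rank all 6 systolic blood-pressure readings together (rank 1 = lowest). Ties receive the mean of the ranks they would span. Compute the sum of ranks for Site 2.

Sorted (ascending): 118, 118, 141, 148, 148, 148
The 2 values of 118 occupy positions 1–2 → average rank (1+2)/2 = 1.5.
The 3 values of 148 occupy positions 4–6 → average rank 5.
Site 2 values → pooled ranks: 148→5, 148→5, 148→5
Rank sum = 5 + 5 + 5 = 15

15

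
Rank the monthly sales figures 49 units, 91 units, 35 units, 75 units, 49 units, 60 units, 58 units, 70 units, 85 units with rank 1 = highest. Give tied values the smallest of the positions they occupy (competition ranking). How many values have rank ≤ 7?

Sorted (descending): 91, 85, 75, 70, 60, 58, 49, 49, 35
The 2 values of 49 occupy positions 7–8 → each gets rank 7.
Ranks ≤ 7: {1, 2, 3, 4, 5, 6, 7, 7} → 8 values.

8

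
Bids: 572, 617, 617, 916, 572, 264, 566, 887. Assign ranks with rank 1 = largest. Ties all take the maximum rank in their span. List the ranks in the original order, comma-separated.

Sorted (descending): 916, 887, 617, 617, 572, 572, 566, 264
The 2 values of 617 occupy positions 3–4 → each gets rank 4.
The 2 values of 572 occupy positions 5–6 → each gets rank 6.

6, 4, 4, 1, 6, 8, 7, 2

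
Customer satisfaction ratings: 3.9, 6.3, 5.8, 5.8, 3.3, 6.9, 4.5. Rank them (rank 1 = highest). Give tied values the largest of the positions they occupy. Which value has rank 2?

Sorted (descending): 6.9, 6.3, 5.8, 5.8, 4.5, 3.9, 3.3
The 2 values of 5.8 occupy positions 3–4 → each gets rank 4.
Rank 2 → value 6.3.

6.3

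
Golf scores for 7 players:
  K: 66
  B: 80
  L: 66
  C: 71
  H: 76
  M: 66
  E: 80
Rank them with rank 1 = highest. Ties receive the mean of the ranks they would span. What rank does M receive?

Sorted (descending): 80, 80, 76, 71, 66, 66, 66
The 2 values of 80 occupy positions 1–2 → average rank (1+2)/2 = 1.5.
The 3 values of 66 occupy positions 5–7 → average rank 6.
M has value 66 → rank 6.

6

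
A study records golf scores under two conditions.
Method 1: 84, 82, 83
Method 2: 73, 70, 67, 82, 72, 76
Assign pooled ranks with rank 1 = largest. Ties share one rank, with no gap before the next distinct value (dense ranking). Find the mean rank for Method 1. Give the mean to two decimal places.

Sorted (descending): 84, 83, 82, 82, 76, 73, 72, 70, 67
The 2 values of 82 share dense rank 3.
Remaining distinct values take the next consecutive integers.
Method 1 values → pooled ranks: 84→1, 82→3, 83→2
Mean rank = (1 + 3 + 2) / 3 = 2.00

2.00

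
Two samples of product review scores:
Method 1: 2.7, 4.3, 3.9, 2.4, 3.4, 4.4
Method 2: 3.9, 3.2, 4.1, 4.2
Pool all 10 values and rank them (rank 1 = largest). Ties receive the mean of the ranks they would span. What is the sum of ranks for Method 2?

20.5

Sorted (descending): 4.4, 4.3, 4.2, 4.1, 3.9, 3.9, 3.4, 3.2, 2.7, 2.4
The 2 values of 3.9 occupy positions 5–6 → average rank (5+6)/2 = 5.5.
Method 2 values → pooled ranks: 3.9→5.5, 3.2→8, 4.1→4, 4.2→3
Rank sum = 5.5 + 8 + 4 + 3 = 20.5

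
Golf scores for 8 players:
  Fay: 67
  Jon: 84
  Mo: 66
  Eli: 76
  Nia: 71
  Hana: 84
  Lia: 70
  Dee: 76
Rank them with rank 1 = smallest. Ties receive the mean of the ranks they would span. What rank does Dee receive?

Sorted (ascending): 66, 67, 70, 71, 76, 76, 84, 84
The 2 values of 76 occupy positions 5–6 → average rank (5+6)/2 = 5.5.
The 2 values of 84 occupy positions 7–8 → average rank (7+8)/2 = 7.5.
Dee has value 76 → rank 5.5.

5.5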